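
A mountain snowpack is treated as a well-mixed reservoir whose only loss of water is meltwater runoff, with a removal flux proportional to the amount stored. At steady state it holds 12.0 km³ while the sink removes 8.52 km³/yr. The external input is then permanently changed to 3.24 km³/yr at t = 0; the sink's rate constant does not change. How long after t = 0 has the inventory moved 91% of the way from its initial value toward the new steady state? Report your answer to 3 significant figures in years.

τ = M₀/F₀ = 12.0/8.52 = 1.408 yr.
The remaining gap fraction is e^(−t/τ); 91% covered ⇒ e^(−t/τ) = 0.0900.
t = −τ ln(0.0900) = 1.408 × 2.408 = 3.391 yr.

3.39 yr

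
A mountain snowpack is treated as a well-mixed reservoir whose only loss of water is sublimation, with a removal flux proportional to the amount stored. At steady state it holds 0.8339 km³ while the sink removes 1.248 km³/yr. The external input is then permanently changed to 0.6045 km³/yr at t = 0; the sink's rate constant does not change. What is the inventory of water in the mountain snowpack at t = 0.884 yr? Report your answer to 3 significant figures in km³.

Residence time τ = M₀/F₀ = 0.6682 yr. The eventual steady state is M_∞ = M₀·(F₁/F₀) = 0.8339 × 0.6045/1.248 = 0.40392 km³.
The anomaly ΔM(t) = M(t) − M_∞ decays as ΔM₀·e^(−t/τ) with ΔM₀ = 0.8339 − 0.40392 = 0.4300 km³.
At t = 0.884 yr, e^(−t/τ) = e^(−1.323) = 0.2663, so ΔM = 0.1145 km³ and M = 0.40392 + 0.1145 = 0.51844 km³.

0.518 km³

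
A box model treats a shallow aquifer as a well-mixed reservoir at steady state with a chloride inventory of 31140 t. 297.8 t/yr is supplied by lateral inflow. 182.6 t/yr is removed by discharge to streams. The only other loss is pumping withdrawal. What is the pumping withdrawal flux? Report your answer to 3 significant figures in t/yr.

115 t/yr

At steady state ΣF_in = ΣF_out.
ΣF_in = 297.80 t/yr.
Pumping withdrawal flux = ΣF_in − (182.6) = 297.80 − 182.6 = 115.2 t/yr.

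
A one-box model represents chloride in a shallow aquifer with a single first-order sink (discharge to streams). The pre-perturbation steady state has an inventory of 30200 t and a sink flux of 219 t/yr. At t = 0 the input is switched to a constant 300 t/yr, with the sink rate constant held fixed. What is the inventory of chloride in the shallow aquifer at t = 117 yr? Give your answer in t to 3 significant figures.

τ = M₀/F₀ = 30200/219 = 137.9 yr; rate constant k = 1/τ.
New steady state M_∞ = F₁/k = F₁·τ = 300 × 137.9 = 41370 t.
M(t) = M_∞ + (M₀ − M_∞)·e^(−t/τ); t/τ = 117/137.9 = 0.8484, so e^(−t/τ) = 0.4281.
M(t) = 41370 − 11170 × 0.4281 = 36588 t.

36600 t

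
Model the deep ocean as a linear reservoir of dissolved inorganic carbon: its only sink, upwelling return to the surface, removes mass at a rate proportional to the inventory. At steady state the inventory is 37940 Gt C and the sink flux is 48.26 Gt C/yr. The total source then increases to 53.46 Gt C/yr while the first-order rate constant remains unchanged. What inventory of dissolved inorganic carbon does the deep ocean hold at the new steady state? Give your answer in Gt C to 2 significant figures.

Rate constant k = F/M = 48.26 / 37940 = 0.001272 yr⁻¹.
At the new steady state, source = k·M_new ⇒ M_new = 53.46 / 0.001272 = 42030 Gt C.
(Equivalently M_new = M × F_new/F_old = 37940 × 53.46/48.26.)

42000 Gt C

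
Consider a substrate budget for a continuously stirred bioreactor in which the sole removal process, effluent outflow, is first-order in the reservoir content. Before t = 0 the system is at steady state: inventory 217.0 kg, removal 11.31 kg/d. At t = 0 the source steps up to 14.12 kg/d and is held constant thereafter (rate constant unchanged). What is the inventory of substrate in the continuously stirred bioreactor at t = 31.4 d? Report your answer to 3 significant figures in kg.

260 kg

The sink rate constant is k = F₀/M₀ = 11.31/217.0 = 0.05212 d⁻¹.
Solving dM/dt = F₁ − kM with M(0) = M₀ gives M(t) = F₁/k + (M₀ − F₁/k)·e^(−kt).
F₁/k = 14.12/0.05212 = 270.91 kg; kt = 0.05212 × 31.4 = 1.637, e^(−kt) = 0.1946.
M(31.4) = 270.91 + (217.0 − 270.91) × 0.1946 = 270.91 − 10.49 = 260.42 kg.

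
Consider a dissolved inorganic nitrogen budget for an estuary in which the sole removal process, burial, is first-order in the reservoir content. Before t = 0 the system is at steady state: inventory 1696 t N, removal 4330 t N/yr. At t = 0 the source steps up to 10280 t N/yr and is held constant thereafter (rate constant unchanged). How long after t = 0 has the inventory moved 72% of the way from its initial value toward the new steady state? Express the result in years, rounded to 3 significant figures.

τ = M₀/F₀ = 1696/4330 = 0.3917 yr.
The remaining gap fraction is e^(−t/τ); 72% covered ⇒ e^(−t/τ) = 0.280.
t = −τ ln(0.280) = 0.3917 × 1.273 = 0.4986 yr.

0.499 yr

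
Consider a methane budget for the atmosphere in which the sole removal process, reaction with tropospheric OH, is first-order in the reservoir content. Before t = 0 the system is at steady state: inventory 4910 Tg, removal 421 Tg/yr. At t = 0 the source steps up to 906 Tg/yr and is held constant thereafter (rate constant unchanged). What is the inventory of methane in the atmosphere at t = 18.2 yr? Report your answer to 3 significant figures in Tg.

τ = M₀/F₀ = 4910/421 = 11.66 yr; rate constant k = 1/τ.
New steady state M_∞ = F₁/k = F₁·τ = 906 × 11.66 = 10566 Tg.
M(t) = M_∞ + (M₀ − M_∞)·e^(−t/τ); t/τ = 18.2/11.66 = 1.561, so e^(−t/τ) = 0.2100.
M(t) = 10566 − 5656 × 0.2100 = 9378.4 Tg.

9380 Tg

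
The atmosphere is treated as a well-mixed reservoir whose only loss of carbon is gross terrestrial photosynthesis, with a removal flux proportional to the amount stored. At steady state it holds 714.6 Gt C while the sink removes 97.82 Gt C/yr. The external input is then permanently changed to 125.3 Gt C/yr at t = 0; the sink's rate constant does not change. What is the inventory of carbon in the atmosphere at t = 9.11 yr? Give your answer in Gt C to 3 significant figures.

858 Gt C

The sink rate constant is k = F₀/M₀ = 97.82/714.6 = 0.1369 yr⁻¹.
Solving dM/dt = F₁ − kM with M(0) = M₀ gives M(t) = F₁/k + (M₀ − F₁/k)·e^(−kt).
F₁/k = 125.3/0.1369 = 915.35 Gt C; kt = 0.1369 × 9.11 = 1.247, e^(−kt) = 0.2874.
M(9.11) = 915.35 + (714.6 − 915.35) × 0.2874 = 915.35 − 57.69 = 857.66 Gt C.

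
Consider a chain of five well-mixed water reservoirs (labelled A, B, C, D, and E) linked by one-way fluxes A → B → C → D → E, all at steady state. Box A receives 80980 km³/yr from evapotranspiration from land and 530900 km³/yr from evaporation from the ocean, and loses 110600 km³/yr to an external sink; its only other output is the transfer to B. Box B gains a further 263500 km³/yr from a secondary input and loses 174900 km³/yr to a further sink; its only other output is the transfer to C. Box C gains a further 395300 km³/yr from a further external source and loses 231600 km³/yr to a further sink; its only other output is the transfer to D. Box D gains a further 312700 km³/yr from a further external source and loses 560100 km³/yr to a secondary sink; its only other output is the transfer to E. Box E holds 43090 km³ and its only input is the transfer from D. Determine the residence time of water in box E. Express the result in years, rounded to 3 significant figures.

Box A: F(A→B) = (80980 + 530900) − 110600 = 501280 km³/yr.
Box B: F(B→C) = (501280 + 263500) − 174900 = 589880 km³/yr.
Box C: F(C→D) = (589880 + 395300) − 231600 = 753580 km³/yr.
Box D: F(D→E) = (753580 + 312700) − 560100 = 506180 km³/yr.
Box E throughput = its input = 506180 km³/yr; τ = 43090 / 506180 = 0.08513 yr.

0.0851 yr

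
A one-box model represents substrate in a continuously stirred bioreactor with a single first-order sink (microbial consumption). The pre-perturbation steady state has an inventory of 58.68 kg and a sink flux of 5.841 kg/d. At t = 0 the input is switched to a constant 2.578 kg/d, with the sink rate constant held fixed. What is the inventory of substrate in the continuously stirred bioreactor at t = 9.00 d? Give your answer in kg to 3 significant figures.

τ = M₀/F₀ = 58.68/5.841 = 10.05 d; rate constant k = 1/τ.
New steady state M_∞ = F₁/k = F₁·τ = 2.578 × 10.05 = 25.899 kg.
M(t) = M_∞ + (M₀ − M_∞)·e^(−t/τ); t/τ = 9.00/10.05 = 0.8959, so e^(−t/τ) = 0.4083.
M(t) = 25.899 + 32.78 × 0.4083 = 39.282 kg.

39.3 kg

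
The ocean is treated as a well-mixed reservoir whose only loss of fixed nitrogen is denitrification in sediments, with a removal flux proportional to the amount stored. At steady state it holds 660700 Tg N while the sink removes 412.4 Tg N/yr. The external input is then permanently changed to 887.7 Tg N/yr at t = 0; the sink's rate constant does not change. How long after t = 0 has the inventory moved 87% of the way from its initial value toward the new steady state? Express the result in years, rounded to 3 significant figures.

3270 yr

τ = M₀/F₀ = 660700/412.4 = 1602 yr.
The remaining gap fraction is e^(−t/τ); 87% covered ⇒ e^(−t/τ) = 0.130.
t = −τ ln(0.130) = 1602 × 2.040 = 3269 yr.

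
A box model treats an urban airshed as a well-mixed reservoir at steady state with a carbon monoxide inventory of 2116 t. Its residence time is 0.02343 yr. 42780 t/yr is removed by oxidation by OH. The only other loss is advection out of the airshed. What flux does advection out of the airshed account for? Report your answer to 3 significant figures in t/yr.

Total removal F = M/τ = 2116 / 0.02343 = 90310 t/yr.
Advection out of the airshed = F − (42780) = 90310 − 42780 = 47530 t/yr.

47500 t/yr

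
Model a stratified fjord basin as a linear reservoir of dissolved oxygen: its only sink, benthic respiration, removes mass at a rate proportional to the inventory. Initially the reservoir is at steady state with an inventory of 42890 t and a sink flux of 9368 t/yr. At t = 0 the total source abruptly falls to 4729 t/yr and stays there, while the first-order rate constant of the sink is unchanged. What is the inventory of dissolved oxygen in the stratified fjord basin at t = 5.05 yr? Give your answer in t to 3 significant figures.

Residence time τ = M₀/F₀ = 4.578 yr. The eventual steady state is M_∞ = M₀·(F₁/F₀) = 42890 × 4729/9368 = 21651 t.
The anomaly ΔM(t) = M(t) − M_∞ decays as ΔM₀·e^(−t/τ) with ΔM₀ = 42890 − 21651 = 21240 t.
At t = 5.05 yr, e^(−t/τ) = e^(−1.103) = 0.3319, so ΔM = 7049 t and M = 21651 + 7049 = 28700 t.

28700 t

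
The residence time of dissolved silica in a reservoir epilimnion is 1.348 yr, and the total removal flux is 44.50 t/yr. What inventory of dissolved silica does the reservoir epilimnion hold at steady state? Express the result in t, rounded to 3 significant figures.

τ = M/F ⇒ M = τ × F = 1.348 × 44.50 = 59.99 t.

60.0 t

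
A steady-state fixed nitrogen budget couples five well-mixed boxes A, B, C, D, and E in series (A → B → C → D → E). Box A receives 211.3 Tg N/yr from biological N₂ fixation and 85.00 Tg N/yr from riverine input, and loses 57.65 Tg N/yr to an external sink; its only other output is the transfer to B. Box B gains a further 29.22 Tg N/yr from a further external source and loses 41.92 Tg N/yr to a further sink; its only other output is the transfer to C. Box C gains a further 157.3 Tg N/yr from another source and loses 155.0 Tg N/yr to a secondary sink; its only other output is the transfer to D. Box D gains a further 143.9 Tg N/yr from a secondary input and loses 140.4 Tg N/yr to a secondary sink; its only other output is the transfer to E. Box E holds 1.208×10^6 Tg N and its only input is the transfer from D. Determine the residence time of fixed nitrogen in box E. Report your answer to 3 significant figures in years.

Box A: F(A→B) = (211.3 + 85.00) − 57.65 = 238.65 Tg N/yr.
Box B: F(B→C) = (238.65 + 29.22) − 41.92 = 225.95 Tg N/yr.
Box C: F(C→D) = (225.95 + 157.3) − 155.0 = 228.25 Tg N/yr.
Box D: F(D→E) = (228.25 + 143.9) − 140.4 = 231.75 Tg N/yr.
Box E throughput = its input = 231.75 Tg N/yr; τ = 1.208×10^6 / 231.75 = 5213 yr.

5210 yr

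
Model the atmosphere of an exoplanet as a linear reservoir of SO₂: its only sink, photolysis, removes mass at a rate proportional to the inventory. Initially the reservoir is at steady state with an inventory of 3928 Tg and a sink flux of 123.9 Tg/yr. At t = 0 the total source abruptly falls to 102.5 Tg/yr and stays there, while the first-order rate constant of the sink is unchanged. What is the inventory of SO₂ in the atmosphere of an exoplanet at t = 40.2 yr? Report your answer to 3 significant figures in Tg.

3440 Tg

The sink rate constant is k = F₀/M₀ = 123.9/3928 = 0.03154 yr⁻¹.
Solving dM/dt = F₁ − kM with M(0) = M₀ gives M(t) = F₁/k + (M₀ − F₁/k)·e^(−kt).
F₁/k = 102.5/0.03154 = 3249.6 Tg; kt = 0.03154 × 40.2 = 1.268, e^(−kt) = 0.2814.
M(40.2) = 3249.6 + (3928 − 3249.6) × 0.2814 = 3249.6 + 190.9 = 3440.5 Tg.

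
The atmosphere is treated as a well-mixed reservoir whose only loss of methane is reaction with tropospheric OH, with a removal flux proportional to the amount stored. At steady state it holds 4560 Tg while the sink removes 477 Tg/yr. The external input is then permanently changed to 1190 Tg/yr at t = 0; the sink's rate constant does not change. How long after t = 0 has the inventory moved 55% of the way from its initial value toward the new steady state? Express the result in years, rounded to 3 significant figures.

τ = M₀/F₀ = 4560/477 = 9.560 yr.
The remaining gap fraction is e^(−t/τ); 55% covered ⇒ e^(−t/τ) = 0.450.
t = −τ ln(0.450) = 9.560 × 0.7985 = 7.634 yr.

7.63 yr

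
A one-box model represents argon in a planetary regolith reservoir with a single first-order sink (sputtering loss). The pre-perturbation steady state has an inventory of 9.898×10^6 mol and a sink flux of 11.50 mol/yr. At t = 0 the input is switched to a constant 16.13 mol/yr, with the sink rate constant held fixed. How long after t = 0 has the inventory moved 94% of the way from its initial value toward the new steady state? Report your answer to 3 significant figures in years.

τ = M₀/F₀ = 9.898×10^6/11.50 = 860700 yr.
The remaining gap fraction is e^(−t/τ); 94% covered ⇒ e^(−t/τ) = 0.0600.
t = −τ ln(0.0600) = 860700 × 2.813 = 2.421×10^6 yr.

2.42×10^6 yr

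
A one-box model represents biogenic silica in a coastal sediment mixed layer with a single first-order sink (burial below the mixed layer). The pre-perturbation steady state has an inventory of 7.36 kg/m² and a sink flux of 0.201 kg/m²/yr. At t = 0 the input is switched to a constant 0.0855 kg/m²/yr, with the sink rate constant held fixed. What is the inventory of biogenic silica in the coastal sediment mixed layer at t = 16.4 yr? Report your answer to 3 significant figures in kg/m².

5.83 kg/m²

τ = M₀/F₀ = 7.36/0.201 = 36.62 yr; rate constant k = 1/τ.
New steady state M_∞ = F₁/k = F₁·τ = 0.0855 × 36.62 = 3.1307 kg/m².
M(t) = M_∞ + (M₀ − M_∞)·e^(−t/τ); t/τ = 16.4/36.62 = 0.4479, so e^(−t/τ) = 0.6390.
M(t) = 3.1307 + 4.229 × 0.6390 = 5.8332 kg/m².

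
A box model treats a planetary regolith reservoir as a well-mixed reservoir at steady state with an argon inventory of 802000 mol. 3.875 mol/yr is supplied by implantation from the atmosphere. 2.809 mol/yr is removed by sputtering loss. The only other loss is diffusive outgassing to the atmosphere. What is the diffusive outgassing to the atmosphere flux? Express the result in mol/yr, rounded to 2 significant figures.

1.1 mol/yr

At steady state ΣF_in = ΣF_out.
ΣF_in = 3.8750 mol/yr.
Diffusive outgassing to the atmosphere flux = ΣF_in − (2.809) = 3.8750 − 2.809 = 1.066 mol/yr.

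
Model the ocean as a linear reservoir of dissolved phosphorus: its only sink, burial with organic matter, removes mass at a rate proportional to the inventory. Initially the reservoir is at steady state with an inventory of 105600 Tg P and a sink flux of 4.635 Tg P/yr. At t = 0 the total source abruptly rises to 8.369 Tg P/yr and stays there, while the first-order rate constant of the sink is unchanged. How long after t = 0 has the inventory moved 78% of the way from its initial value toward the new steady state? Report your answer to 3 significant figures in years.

34500 yr

τ = M₀/F₀ = 105600/4.635 = 22780 yr.
The remaining gap fraction is e^(−t/τ); 78% covered ⇒ e^(−t/τ) = 0.220.
t = −τ ln(0.220) = 22780 × 1.514 = 34500 yr.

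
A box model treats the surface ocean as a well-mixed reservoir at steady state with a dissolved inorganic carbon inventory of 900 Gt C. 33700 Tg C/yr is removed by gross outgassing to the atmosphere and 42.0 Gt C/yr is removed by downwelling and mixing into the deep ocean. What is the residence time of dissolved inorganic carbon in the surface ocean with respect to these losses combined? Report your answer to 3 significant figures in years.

11.9 yr

Convert the gross outgassing to the atmosphere flux: 33700 Tg C/yr = 33.70 Gt C/yr.
Total removal = 33.70 + 42.00 = 75.700 Gt C/yr.
τ = M / ΣF_out = 900 / 75.700 = 11.89 yr.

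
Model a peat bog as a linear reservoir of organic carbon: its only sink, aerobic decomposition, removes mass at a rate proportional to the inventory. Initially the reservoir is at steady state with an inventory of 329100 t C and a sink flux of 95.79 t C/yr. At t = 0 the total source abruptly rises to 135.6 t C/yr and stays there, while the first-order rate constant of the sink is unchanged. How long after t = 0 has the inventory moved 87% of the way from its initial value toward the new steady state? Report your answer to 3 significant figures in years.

τ = M₀/F₀ = 329100/95.79 = 3436 yr.
The remaining gap fraction is e^(−t/τ); 87% covered ⇒ e^(−t/τ) = 0.130.
t = −τ ln(0.130) = 3436 × 2.040 = 7009 yr.

7010 yr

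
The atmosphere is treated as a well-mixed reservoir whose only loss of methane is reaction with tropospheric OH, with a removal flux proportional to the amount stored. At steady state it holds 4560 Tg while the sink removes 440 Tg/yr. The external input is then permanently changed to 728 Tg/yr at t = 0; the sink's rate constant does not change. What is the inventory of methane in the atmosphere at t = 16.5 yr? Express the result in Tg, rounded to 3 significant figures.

Residence time τ = M₀/F₀ = 10.36 yr. The eventual steady state is M_∞ = M₀·(F₁/F₀) = 4560 × 728/440 = 7544.7 Tg.
The anomaly ΔM(t) = M(t) − M_∞ decays as ΔM₀·e^(−t/τ) with ΔM₀ = 4560 − 7544.7 = −2985 Tg.
At t = 16.5 yr, e^(−t/τ) = e^(−1.592) = 0.2035, so ΔM = −607.4 Tg and M = 7544.7 − 607.4 = 6937.3 Tg.

6940 Tg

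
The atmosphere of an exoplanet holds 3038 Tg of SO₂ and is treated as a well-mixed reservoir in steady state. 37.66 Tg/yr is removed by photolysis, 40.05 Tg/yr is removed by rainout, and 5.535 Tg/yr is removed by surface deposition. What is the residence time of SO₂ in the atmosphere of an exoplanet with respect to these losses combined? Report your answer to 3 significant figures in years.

Total removal = 37.66 + 40.05 + 5.535 = 83.245 Tg/yr.
τ = M / ΣF_out = 3038 / 83.245 = 36.49 yr.

36.5 yr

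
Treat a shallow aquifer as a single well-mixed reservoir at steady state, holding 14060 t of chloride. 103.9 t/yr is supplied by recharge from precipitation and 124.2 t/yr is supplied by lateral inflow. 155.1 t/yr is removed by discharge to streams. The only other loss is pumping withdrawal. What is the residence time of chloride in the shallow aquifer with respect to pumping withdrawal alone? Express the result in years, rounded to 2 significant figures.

At steady state ΣF_in = ΣF_out.
ΣF_in = 103.9 + 124.2 = 228.10 t/yr.
Pumping withdrawal flux = ΣF_in − (155.1) = 228.10 − 155.1 = 73.00 t/yr.
τ = M / F = 14060 / 73.00 = 192.6 yr.

190 yr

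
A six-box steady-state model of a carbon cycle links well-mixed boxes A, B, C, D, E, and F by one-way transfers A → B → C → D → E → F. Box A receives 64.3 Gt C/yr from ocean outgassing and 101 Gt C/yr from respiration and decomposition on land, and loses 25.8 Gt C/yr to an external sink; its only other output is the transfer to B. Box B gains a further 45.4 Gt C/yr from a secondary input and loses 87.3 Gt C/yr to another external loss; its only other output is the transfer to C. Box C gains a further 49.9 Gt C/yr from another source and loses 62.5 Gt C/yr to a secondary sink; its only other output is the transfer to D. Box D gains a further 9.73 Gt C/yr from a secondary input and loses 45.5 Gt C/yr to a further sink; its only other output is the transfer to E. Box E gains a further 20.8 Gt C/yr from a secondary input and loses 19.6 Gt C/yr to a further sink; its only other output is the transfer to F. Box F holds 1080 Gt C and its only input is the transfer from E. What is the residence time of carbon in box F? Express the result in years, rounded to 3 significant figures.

Box A: F(A→B) = (64.3 + 101) − 25.8 = 139.50 Gt C/yr.
Box B: F(B→C) = (139.50 + 45.4) − 87.3 = 97.600 Gt C/yr.
Box C: F(C→D) = (97.600 + 49.9) − 62.5 = 85.000 Gt C/yr.
Box D: F(D→E) = (85.000 + 9.73) − 45.5 = 49.230 Gt C/yr.
Box E: F(E→F) = (49.230 + 20.8) − 19.6 = 50.430 Gt C/yr.
Box F throughput = its input = 50.430 Gt C/yr; τ = 1080 / 50.430 = 21.42 yr.

21.4 yr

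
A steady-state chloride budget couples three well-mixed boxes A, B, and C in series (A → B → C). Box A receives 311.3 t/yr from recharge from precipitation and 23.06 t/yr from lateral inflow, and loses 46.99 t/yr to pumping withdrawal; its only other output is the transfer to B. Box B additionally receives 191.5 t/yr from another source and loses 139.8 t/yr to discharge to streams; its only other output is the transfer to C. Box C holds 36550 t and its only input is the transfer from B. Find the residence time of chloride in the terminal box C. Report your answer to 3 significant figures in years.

108 yr

Box A: F(A→B) = (311.3 + 23.06) − 46.99 = 287.37 t/yr.
Box B: F(B→C) = (287.37 + 191.5) − 139.8 = 339.07 t/yr.
Box C throughput = its input = 339.07 t/yr; τ = 36550 / 339.07 = 107.8 yr.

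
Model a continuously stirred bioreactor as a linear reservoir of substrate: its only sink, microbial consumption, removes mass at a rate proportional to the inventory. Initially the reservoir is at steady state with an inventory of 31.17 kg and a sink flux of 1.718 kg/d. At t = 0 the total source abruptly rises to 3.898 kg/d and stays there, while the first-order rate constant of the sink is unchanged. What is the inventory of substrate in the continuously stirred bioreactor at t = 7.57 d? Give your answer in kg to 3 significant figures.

Residence time τ = M₀/F₀ = 18.14 d. The eventual steady state is M_∞ = M₀·(F₁/F₀) = 31.17 × 3.898/1.718 = 70.722 kg.
The anomaly ΔM(t) = M(t) − M_∞ decays as ΔM₀·e^(−t/τ) with ΔM₀ = 31.17 − 70.722 = −39.55 kg.
At t = 7.57 d, e^(−t/τ) = e^(−0.4172) = 0.6589, so ΔM = −26.06 kg and M = 70.722 − 26.06 = 44.663 kg.

44.7 kg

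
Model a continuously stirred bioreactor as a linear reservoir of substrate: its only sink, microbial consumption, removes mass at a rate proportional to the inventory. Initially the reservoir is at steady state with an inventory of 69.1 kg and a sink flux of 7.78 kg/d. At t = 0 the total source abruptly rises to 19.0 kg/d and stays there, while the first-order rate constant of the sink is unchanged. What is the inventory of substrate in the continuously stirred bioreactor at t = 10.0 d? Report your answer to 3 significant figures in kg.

136 kg

Residence time τ = M₀/F₀ = 8.882 d. The eventual steady state is M_∞ = M₀·(F₁/F₀) = 69.1 × 19.0/7.78 = 168.75 kg.
The anomaly ΔM(t) = M(t) − M_∞ decays as ΔM₀·e^(−t/τ) with ΔM₀ = 69.1 − 168.75 = −99.65 kg.
At t = 10.0 d, e^(−t/τ) = e^(−1.126) = 0.3244, so ΔM = −32.32 kg and M = 168.75 − 32.32 = 136.43 kg.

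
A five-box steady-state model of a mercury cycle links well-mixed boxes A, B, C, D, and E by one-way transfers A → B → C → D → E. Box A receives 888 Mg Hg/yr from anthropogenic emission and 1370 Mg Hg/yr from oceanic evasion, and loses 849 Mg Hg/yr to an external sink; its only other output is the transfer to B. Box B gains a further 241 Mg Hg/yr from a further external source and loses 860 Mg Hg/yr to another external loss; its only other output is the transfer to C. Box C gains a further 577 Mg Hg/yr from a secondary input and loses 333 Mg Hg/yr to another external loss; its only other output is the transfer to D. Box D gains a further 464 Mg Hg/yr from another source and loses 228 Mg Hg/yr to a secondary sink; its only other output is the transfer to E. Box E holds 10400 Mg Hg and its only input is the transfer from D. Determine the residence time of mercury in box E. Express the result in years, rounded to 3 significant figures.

8.19 yr

Box A: F(A→B) = (888 + 1370) − 849 = 1409.0 Mg Hg/yr.
Box B: F(B→C) = (1409.0 + 241) − 860 = 790.00 Mg Hg/yr.
Box C: F(C→D) = (790.00 + 577) − 333 = 1034.0 Mg Hg/yr.
Box D: F(D→E) = (1034.0 + 464) − 228 = 1270.0 Mg Hg/yr.
Box E throughput = its input = 1270.0 Mg Hg/yr; τ = 10400 / 1270.0 = 8.189 yr.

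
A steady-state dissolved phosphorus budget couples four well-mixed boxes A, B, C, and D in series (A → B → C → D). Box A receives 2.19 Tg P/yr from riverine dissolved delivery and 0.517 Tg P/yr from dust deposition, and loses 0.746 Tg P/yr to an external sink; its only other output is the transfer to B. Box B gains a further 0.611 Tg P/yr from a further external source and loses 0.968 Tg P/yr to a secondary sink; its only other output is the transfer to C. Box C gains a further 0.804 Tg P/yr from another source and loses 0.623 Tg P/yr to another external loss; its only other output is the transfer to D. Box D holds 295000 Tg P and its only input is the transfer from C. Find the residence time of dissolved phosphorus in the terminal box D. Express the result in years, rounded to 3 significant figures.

Box A: F(A→B) = (2.19 + 0.517) − 0.746 = 1.9610 Tg P/yr.
Box B: F(B→C) = (1.9610 + 0.611) − 0.968 = 1.6040 Tg P/yr.
Box C: F(C→D) = (1.6040 + 0.804) − 0.623 = 1.7850 Tg P/yr.
Box D throughput = its input = 1.7850 Tg P/yr; τ = 295000 / 1.7850 = 165300 yr.

165000 yr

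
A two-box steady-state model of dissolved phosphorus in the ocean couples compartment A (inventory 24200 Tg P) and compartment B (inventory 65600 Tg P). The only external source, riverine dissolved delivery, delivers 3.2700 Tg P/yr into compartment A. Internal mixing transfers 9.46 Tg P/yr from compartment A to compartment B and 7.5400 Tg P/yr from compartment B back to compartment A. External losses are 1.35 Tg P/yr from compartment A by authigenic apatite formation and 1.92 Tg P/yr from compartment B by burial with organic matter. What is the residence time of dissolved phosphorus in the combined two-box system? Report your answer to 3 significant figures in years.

27500 yr

For the system as a whole, the A↔B exchange is internal and contributes nothing to the throughput; only the external sinks remove mass.
M_total = 24200 + 65600 = 89800 Tg P.
ΣF_external_out = 1.35 + 1.92 = 3.2700 Tg P/yr.
τ = M_total / ΣF_ext = 89800 / 3.2700 = 27460 yr.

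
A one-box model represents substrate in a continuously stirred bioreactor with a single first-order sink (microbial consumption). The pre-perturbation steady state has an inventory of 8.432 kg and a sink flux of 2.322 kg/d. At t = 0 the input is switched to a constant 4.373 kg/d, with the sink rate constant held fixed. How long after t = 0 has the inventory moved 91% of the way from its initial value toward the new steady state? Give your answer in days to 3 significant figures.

τ = M₀/F₀ = 8.432/2.322 = 3.631 d.
The remaining gap fraction is e^(−t/τ); 91% covered ⇒ e^(−t/τ) = 0.0900.
t = −τ ln(0.0900) = 3.631 × 2.408 = 8.744 d.

8.74 d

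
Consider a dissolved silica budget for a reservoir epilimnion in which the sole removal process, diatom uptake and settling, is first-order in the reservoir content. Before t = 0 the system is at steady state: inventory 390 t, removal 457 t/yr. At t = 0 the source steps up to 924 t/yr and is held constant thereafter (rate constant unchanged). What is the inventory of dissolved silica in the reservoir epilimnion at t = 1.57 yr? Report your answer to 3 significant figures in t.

725 t

The sink rate constant is k = F₀/M₀ = 457/390 = 1.172 yr⁻¹.
Solving dM/dt = F₁ − kM with M(0) = M₀ gives M(t) = F₁/k + (M₀ − F₁/k)·e^(−kt).
F₁/k = 924/1.172 = 788.53 t; kt = 1.172 × 1.57 = 1.840, e^(−kt) = 0.1589.
M(1.57) = 788.53 + (390 − 788.53) × 0.1589 = 788.53 − 63.31 = 725.22 t.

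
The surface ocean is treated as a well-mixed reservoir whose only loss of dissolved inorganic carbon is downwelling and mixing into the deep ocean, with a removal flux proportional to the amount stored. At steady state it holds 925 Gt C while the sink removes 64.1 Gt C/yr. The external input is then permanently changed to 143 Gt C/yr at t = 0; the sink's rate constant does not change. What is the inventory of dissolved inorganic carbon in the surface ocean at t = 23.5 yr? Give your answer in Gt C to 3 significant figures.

1840 Gt C

Residence time τ = M₀/F₀ = 14.43 yr. The eventual steady state is M_∞ = M₀·(F₁/F₀) = 925 × 143/64.1 = 2063.6 Gt C.
The anomaly ΔM(t) = M(t) − M_∞ decays as ΔM₀·e^(−t/τ) with ΔM₀ = 925 − 2063.6 = −1139 Gt C.
At t = 23.5 yr, e^(−t/τ) = e^(−1.628) = 0.1962, so ΔM = −223.4 Gt C and M = 2063.6 − 223.4 = 1840.2 Gt C.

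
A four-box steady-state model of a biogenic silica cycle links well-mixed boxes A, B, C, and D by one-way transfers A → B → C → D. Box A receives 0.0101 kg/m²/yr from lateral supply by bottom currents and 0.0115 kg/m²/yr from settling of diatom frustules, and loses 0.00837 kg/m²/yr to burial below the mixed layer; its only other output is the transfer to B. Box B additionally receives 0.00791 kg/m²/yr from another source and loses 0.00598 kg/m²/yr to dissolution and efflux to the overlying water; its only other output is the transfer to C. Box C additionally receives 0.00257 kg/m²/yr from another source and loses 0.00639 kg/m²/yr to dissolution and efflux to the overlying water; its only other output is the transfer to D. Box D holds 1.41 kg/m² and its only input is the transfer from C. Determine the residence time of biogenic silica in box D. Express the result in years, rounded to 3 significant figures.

Box A: F(A→B) = (0.0101 + 0.0115) − 0.00837 = 0.013230 kg/m²/yr.
Box B: F(B→C) = (0.013230 + 0.00791) − 0.00598 = 0.015160 kg/m²/yr.
Box C: F(C→D) = (0.015160 + 0.00257) − 0.00639 = 0.011340 kg/m²/yr.
Box D throughput = its input = 0.011340 kg/m²/yr; τ = 1.41 / 0.011340 = 124.3 yr.

124 yr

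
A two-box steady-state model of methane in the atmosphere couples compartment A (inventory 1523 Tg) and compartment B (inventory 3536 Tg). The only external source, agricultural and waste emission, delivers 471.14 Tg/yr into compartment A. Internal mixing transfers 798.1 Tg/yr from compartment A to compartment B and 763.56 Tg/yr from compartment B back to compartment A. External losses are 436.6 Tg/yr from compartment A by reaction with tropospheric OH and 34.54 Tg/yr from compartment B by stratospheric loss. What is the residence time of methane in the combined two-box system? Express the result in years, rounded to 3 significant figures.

10.7 yr

Treat the two boxes together as one reservoir: the mixing fluxes between them are internal recycling, so τ = ΣM / Σ(external losses).
M_total = 1523 + 3536 = 5059.0 Tg.
ΣF_external_out = 436.6 + 34.54 = 471.14 Tg/yr.
τ = M_total / ΣF_ext = 5059.0 / 471.14 = 10.74 yr.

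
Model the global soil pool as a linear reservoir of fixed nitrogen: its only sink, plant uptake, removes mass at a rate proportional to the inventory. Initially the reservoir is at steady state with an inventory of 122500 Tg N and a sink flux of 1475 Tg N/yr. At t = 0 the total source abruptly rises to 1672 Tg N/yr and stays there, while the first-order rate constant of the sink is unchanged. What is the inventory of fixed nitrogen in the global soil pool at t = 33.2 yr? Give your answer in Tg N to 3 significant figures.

128000 Tg N

Residence time τ = M₀/F₀ = 83.05 yr. The eventual steady state is M_∞ = M₀·(F₁/F₀) = 122500 × 1672/1475 = 138860 Tg N.
The anomaly ΔM(t) = M(t) − M_∞ decays as ΔM₀·e^(−t/τ) with ΔM₀ = 122500 − 138860 = −16360 Tg N.
At t = 33.2 yr, e^(−t/τ) = e^(−0.3998) = 0.6705, so ΔM = −10970 Tg N and M = 138860 − 10970 = 127890 Tg N.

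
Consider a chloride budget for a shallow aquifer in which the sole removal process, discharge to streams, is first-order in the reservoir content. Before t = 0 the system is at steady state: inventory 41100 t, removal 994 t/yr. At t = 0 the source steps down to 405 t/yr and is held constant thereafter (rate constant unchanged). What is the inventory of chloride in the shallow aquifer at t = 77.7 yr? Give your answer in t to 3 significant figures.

Residence time τ = M₀/F₀ = 41.35 yr. The eventual steady state is M_∞ = M₀·(F₁/F₀) = 41100 × 405/994 = 16746 t.
The anomaly ΔM(t) = M(t) − M_∞ decays as ΔM₀·e^(−t/τ) with ΔM₀ = 41100 − 16746 = 24350 t.
At t = 77.7 yr, e^(−t/τ) = e^(−1.879) = 0.1527, so ΔM = 3719 t and M = 16746 + 3719 = 20465 t.

20500 t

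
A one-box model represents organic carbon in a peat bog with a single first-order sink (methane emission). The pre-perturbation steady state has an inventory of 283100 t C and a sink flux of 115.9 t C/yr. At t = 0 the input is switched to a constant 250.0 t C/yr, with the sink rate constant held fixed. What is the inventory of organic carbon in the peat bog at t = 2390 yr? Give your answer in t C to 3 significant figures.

488000 t C

The sink rate constant is k = F₀/M₀ = 115.9/283100 = 0.0004094 yr⁻¹.
Solving dM/dt = F₁ − kM with M(0) = M₀ gives M(t) = F₁/k + (M₀ − F₁/k)·e^(−kt).
F₁/k = 250.0/0.0004094 = 610660 t C; kt = 0.0004094 × 2390 = 0.9785, e^(−kt) = 0.3759.
M(2390) = 610660 + (283100 − 610660) × 0.3759 = 610660 − 123100 = 487530 t C.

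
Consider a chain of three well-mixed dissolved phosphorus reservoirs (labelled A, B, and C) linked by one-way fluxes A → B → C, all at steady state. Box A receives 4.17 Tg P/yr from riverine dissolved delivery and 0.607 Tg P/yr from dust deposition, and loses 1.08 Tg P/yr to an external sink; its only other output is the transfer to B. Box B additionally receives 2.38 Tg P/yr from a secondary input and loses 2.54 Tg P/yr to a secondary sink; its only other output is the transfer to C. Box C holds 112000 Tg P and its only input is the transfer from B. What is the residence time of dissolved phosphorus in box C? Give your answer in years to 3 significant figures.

Box A: F(A→B) = (4.17 + 0.607) − 1.08 = 3.6970 Tg P/yr.
Box B: F(B→C) = (3.6970 + 2.38) − 2.54 = 3.5370 Tg P/yr.
Box C throughput = its input = 3.5370 Tg P/yr; τ = 112000 / 3.5370 = 31670 yr.

31700 yr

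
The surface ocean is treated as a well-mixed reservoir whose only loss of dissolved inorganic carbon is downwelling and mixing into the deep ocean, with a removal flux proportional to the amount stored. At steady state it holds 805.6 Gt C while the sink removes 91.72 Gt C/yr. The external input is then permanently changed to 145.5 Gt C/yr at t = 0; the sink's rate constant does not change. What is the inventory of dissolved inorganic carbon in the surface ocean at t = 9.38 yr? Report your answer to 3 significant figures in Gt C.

1120 Gt C

τ = M₀/F₀ = 805.6/91.72 = 8.783 yr; rate constant k = 1/τ.
New steady state M_∞ = F₁/k = F₁·τ = 145.5 × 8.783 = 1278.0 Gt C.
M(t) = M_∞ + (M₀ − M_∞)·e^(−t/τ); t/τ = 9.38/8.783 = 1.068, so e^(−t/τ) = 0.3437.
M(t) = 1278.0 − 472.4 × 0.3437 = 1115.6 Gt C.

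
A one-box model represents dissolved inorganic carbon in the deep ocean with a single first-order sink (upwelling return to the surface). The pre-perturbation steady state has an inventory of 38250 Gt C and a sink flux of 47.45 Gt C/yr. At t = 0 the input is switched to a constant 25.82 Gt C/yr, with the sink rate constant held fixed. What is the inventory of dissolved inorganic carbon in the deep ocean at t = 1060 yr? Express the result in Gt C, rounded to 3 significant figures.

25500 Gt C

The sink rate constant is k = F₀/M₀ = 47.45/38250 = 0.001241 yr⁻¹.
Solving dM/dt = F₁ − kM with M(0) = M₀ gives M(t) = F₁/k + (M₀ − F₁/k)·e^(−kt).
F₁/k = 25.82/0.001241 = 20814 Gt C; kt = 0.001241 × 1060 = 1.315, e^(−kt) = 0.2685.
M(1060) = 20814 + (38250 − 20814) × 0.2685 = 20814 + 4681 = 25495 Gt C.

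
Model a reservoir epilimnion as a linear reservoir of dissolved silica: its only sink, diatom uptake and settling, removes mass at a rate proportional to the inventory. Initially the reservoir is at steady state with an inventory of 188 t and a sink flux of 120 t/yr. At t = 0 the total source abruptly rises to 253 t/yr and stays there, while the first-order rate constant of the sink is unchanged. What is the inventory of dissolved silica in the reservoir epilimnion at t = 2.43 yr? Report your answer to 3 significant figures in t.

352 t

The sink rate constant is k = F₀/M₀ = 120/188 = 0.6383 yr⁻¹.
Solving dM/dt = F₁ − kM with M(0) = M₀ gives M(t) = F₁/k + (M₀ − F₁/k)·e^(−kt).
F₁/k = 253/0.6383 = 396.37 t; kt = 0.6383 × 2.43 = 1.551, e^(−kt) = 0.2120.
M(2.43) = 396.37 + (188 − 396.37) × 0.2120 = 396.37 − 44.18 = 352.19 t.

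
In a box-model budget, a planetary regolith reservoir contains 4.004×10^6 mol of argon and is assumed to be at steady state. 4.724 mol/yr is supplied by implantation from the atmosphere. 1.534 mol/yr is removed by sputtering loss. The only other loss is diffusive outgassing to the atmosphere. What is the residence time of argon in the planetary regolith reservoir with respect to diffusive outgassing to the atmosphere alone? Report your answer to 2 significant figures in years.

1.3×10^6 yr

At steady state ΣF_in = ΣF_out.
ΣF_in = 4.7240 mol/yr.
Diffusive outgassing to the atmosphere flux = ΣF_in − (1.534) = 4.7240 − 1.534 = 3.190 mol/yr.
τ = M / F = 4.004×10^6 / 3.190 = 1.255×10^6 yr.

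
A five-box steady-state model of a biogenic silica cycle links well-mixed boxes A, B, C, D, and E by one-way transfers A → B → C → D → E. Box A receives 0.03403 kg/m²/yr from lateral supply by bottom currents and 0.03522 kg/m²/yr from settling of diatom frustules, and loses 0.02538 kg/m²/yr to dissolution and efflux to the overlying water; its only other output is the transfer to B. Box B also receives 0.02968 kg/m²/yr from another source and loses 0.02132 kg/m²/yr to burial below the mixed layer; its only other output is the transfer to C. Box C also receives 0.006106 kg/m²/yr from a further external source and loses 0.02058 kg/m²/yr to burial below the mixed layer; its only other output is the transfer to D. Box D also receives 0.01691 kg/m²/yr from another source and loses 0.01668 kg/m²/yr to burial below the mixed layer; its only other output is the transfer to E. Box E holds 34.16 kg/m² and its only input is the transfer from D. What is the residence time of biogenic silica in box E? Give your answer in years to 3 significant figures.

Box A: F(A→B) = (0.03403 + 0.03522) − 0.02538 = 0.043870 kg/m²/yr.
Box B: F(B→C) = (0.043870 + 0.02968) − 0.02132 = 0.052230 kg/m²/yr.
Box C: F(C→D) = (0.052230 + 0.006106) − 0.02058 = 0.037756 kg/m²/yr.
Box D: F(D→E) = (0.037756 + 0.01691) − 0.01668 = 0.037986 kg/m²/yr.
Box E throughput = its input = 0.037986 kg/m²/yr; τ = 34.16 / 0.037986 = 899.3 yr.

899 yr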